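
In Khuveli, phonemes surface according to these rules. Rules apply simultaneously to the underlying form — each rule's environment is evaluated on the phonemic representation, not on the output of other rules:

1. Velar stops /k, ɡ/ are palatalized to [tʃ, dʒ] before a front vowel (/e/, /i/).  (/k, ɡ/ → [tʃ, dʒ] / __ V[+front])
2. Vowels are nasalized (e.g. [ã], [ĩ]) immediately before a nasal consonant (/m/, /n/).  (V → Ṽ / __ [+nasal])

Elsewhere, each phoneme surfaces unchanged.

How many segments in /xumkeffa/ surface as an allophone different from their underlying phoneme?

Segments that undergo a rule: /u/ → [ũ] (rule 2); /k/ → [tʃ] (rule 1).
All other segments surface unchanged.

2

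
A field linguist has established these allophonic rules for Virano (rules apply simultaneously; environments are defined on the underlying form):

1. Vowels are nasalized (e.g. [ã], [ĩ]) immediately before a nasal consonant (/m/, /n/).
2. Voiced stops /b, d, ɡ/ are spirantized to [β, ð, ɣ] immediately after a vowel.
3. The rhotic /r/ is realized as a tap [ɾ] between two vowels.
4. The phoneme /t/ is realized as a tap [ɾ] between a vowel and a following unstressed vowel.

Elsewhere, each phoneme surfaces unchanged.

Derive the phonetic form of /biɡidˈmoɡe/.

/b/ — word-initial; rule 2 does not apply here → [b].
/i/ — between /b/ and /ɡ/; rule 1 does not apply here → [i].
/ɡ/ (between /i/ and /i/) occurs immediately after a vowel → [ɣ] by rule 2.
/i/ — between /ɡ/ and /d/; rule 1 does not apply here → [i].
/d/ (between /i/ and /m/) occurs immediately after a vowel → [ð] by rule 2.
/m/ — not in any rule's target class → [m].
/o/ (between /m/ and /ɡ/): rule 1 targets it, but not before a nasal consonant → unchanged [o].
/ɡ/ (between /o/ and /e/): immediately after a vowel, so rule 2 applies → [ɣ].
/e/ (word-final) is in the target of rule 1 but the environment (before a nasal consonant) is not met → [e].

[biɣiðˈmoɣe]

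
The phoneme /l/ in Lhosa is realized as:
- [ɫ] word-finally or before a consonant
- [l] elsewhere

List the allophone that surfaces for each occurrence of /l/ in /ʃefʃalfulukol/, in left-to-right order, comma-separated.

Occurrence 1 (position 6): word-finally or before a consonant → [ɫ].
Occurrence 2 (position 9): no conditioning environment matches → elsewhere allophone [l].
Occurrence 3 (position 13): word-finally or before a consonant → [ɫ].

[ɫ], [l], [ɫ]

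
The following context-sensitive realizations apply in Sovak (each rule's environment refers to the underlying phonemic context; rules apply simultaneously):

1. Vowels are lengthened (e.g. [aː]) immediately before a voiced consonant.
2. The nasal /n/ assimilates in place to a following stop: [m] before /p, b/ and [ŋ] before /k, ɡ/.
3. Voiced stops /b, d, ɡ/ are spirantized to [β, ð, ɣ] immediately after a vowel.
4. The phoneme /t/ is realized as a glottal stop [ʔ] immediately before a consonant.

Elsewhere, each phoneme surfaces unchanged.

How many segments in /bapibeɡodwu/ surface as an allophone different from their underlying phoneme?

6

Segments that undergo a rule: /i/ → [iː] (rule 1); /b/ → [β] (rule 3); /e/ → [eː] (rule 1); /ɡ/ → [ɣ] (rule 3); /o/ → [oː] (rule 1); /d/ → [ð] (rule 3).
All other segments surface unchanged.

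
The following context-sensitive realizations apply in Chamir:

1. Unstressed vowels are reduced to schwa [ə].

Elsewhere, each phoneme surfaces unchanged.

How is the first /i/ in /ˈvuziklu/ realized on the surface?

[ə]

/i/ (between /z/ and /k/): in an unstressed syllable, so rule 1 applies → [ə].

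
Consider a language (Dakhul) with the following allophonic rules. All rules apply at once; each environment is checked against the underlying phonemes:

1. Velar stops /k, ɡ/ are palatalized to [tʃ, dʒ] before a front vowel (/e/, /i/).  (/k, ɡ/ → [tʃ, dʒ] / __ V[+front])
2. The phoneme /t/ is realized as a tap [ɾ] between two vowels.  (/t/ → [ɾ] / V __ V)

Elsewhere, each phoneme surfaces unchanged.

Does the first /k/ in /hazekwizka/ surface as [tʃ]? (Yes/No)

No

/k/ — between /e/ and /w/; rule 1 does not apply here → [k].
The actual realization is [k], not [tʃ].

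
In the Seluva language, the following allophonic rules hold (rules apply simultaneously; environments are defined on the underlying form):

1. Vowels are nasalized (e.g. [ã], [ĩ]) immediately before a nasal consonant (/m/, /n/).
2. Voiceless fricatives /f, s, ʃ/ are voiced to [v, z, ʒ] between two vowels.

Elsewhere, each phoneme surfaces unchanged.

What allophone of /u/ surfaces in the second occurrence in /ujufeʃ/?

/u/ (between /j/ and /f/): rule 1 targets it, but not before a nasal consonant → unchanged [u].

[u]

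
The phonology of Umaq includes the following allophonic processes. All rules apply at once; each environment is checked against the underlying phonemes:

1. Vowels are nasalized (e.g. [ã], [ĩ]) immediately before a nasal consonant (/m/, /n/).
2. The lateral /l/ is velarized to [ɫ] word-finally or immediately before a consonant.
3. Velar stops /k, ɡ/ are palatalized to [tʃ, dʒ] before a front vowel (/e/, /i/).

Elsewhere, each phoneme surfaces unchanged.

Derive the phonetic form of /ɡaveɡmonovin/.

/ɡ/ — word-initial; rule 3 does not apply here → [ɡ].
/a/ (between /ɡ/ and /v/) fails the environment for rule 1, so it stays [a].
/e/ (between /v/ and /ɡ/) fails the environment for rule 1, so it stays [e].
/ɡ/ (between /e/ and /m/) fails the environment for rule 3, so it stays [ɡ].
/o/ (between /m/ and /n/): before a nasal consonant, so rule 1 applies → [õ].
/o/ (between /n/ and /v/): rule 1 targets it, but not before a nasal consonant → unchanged [o].
/i/ (between /v/ and /n/) occurs before a nasal consonant → [ĩ] by rule 1.

[ɡaveɡmõnovĩn]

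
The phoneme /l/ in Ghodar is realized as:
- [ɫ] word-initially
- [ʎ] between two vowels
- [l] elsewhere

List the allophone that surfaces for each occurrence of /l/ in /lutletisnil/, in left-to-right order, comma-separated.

[ɫ], [l], [l]

Occurrence 1 (position 1): word-initially → [ɫ].
Occurrence 2 (position 4): no conditioning environment matches → elsewhere allophone [l].
Occurrence 3 (position 11): no conditioning environment matches → elsewhere allophone [l].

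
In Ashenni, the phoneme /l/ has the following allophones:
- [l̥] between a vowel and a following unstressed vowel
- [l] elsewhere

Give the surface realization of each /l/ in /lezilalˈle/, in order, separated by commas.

Occurrence 1 (position 1): no conditioning environment matches → elsewhere allophone [l].
Occurrence 2 (position 5): between a vowel and a following unstressed vowel → [l̥].
Occurrence 3 (position 7): no conditioning environment matches → elsewhere allophone [l].
Occurrence 4 (position 8): no conditioning environment matches → elsewhere allophone [l].

[l], [l̥], [l], [l]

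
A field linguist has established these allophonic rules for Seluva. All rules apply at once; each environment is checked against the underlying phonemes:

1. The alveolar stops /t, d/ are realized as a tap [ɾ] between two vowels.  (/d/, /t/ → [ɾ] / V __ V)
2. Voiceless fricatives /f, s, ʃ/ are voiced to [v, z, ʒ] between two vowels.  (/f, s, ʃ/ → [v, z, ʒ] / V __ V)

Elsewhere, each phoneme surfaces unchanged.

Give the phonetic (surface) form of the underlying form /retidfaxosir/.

[reɾidfaxozir]

/r/ (word-initial): no rule targets it → [r].
/e/ (between /r/ and /t/): no rule targets it → [e].
/t/ (between /e/ and /i/): between two vowels, so rule 1 applies → [ɾ].
/i/ (between /t/ and /d/) is unaffected → [i].
/d/ (between /i/ and /f/) fails the environment for rule 1, so it stays [d].
/f/ (between /d/ and /a/): rule 2 targets it, but not between two vowels → unchanged [f].
/a/ (between /f/ and /x/): no rule targets it → [a].
/x/ — not in any rule's target class → [x].
/o/ — not in any rule's target class → [o].
Rule 2 applies to /s/ (between /o/ and /i/: between two vowels) → [z].
/i/ (between /s/ and /r/) is unaffected → [i].
/r/ — not in any rule's target class → [r].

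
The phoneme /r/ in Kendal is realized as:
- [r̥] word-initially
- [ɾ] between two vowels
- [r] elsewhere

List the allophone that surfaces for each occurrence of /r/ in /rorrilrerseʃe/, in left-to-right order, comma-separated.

Occurrence 1 (position 1): word-initially → [r̥].
Occurrence 2 (position 3): no conditioning environment matches → elsewhere allophone [r].
Occurrence 3 (position 4): no conditioning environment matches → elsewhere allophone [r].
Occurrence 4 (position 7): no conditioning environment matches → elsewhere allophone [r].
Occurrence 5 (position 9): no conditioning environment matches → elsewhere allophone [r].

[r̥], [r], [r], [r], [r]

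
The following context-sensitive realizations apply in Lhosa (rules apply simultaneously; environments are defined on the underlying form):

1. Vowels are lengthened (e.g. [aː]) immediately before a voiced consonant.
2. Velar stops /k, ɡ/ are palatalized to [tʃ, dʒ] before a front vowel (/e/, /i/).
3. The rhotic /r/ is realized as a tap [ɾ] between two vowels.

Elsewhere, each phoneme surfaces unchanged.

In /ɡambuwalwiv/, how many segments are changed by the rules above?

4

Segments that undergo a rule: /a/ → [aː] (rule 1); /u/ → [uː] (rule 1); /a/ → [aː] (rule 1); /i/ → [iː] (rule 1).
All other segments surface unchanged.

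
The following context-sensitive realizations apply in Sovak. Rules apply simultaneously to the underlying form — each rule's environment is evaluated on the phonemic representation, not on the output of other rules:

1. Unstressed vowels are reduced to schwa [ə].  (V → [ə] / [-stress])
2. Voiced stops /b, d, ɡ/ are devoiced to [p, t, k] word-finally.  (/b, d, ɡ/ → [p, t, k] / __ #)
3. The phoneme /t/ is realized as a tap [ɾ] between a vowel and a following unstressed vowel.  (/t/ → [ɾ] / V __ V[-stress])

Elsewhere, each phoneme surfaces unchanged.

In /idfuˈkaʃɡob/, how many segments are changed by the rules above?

Segments that undergo a rule: /i/ → [ə] (rule 1); /u/ → [ə] (rule 1); /o/ → [ə] (rule 1); /b/ → [p] (rule 2).
All other segments surface unchanged.

4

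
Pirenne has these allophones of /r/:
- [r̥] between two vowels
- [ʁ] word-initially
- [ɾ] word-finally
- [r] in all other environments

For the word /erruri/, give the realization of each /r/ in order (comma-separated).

Occurrence 1 (position 2): no conditioning environment matches → elsewhere allophone [r].
Occurrence 2 (position 3): no conditioning environment matches → elsewhere allophone [r].
Occurrence 3 (position 5): between two vowels → [r̥].

[r], [r], [r̥]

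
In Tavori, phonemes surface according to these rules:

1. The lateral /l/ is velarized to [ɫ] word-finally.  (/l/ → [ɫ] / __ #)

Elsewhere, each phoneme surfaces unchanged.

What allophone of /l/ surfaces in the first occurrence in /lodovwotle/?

/l/ — word-initial; rule 1 does not apply here → [l].

[l]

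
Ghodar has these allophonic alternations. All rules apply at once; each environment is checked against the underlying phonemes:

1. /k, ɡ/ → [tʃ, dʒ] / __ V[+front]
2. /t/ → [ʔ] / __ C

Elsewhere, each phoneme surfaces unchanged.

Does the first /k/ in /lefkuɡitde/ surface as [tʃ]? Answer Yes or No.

/k/ (between /f/ and /u/) fails the environment for rule 1, so it stays [k].
The actual realization is [k], not [tʃ].

No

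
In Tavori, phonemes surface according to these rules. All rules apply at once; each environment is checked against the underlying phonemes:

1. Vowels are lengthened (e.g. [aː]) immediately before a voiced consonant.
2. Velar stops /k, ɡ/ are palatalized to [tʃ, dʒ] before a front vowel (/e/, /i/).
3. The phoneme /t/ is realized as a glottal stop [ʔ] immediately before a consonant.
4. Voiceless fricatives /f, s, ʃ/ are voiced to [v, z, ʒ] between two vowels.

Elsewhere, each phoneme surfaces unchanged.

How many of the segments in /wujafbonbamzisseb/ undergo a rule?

Segments that undergo a rule: /u/ → [uː] (rule 1); /o/ → [oː] (rule 1); /a/ → [aː] (rule 1); /e/ → [eː] (rule 1).
All other segments surface unchanged.

4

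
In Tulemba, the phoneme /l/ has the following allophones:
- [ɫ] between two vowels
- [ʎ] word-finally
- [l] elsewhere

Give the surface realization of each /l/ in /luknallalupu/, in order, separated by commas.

Occurrence 1 (position 1): no conditioning environment matches → elsewhere allophone [l].
Occurrence 2 (position 6): no conditioning environment matches → elsewhere allophone [l].
Occurrence 3 (position 7): no conditioning environment matches → elsewhere allophone [l].
Occurrence 4 (position 9): between two vowels → [ɫ].

[l], [l], [l], [ɫ]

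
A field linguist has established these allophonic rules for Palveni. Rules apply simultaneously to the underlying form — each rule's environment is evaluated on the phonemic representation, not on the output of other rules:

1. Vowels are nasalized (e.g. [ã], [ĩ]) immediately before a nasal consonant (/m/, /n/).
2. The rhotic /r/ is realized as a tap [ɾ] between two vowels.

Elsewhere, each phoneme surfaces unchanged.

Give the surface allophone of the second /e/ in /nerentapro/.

Rule 1 applies to /e/ (between /r/ and /n/: before a nasal consonant) → [ẽ].

[ẽ]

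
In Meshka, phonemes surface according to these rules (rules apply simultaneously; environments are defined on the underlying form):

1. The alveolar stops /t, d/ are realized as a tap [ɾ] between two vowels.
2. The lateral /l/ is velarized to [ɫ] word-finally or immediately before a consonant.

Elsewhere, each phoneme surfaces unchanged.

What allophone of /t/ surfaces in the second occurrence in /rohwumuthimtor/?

/t/ — between /m/ and /o/; rule 1 does not apply here → [t].

[t]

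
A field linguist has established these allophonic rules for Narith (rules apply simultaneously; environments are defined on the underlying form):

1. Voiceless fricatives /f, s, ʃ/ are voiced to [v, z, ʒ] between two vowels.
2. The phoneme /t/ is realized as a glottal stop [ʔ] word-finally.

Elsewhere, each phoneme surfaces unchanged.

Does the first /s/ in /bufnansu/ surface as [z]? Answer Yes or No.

No

/s/ — between /n/ and /u/; rule 1 does not apply here → [s].
The actual realization is [s], not [z].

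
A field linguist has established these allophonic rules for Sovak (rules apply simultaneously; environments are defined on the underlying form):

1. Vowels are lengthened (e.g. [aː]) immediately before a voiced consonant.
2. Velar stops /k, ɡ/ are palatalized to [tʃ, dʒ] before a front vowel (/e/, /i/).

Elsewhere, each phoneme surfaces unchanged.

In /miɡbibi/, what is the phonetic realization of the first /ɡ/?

[ɡ]

/ɡ/ — between /i/ and /b/; rule 2 does not apply here → [ɡ].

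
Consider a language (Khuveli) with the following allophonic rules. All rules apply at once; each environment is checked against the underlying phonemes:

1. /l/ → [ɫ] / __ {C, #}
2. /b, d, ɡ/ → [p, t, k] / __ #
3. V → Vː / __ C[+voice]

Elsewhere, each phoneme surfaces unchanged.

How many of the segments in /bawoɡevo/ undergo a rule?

3

Segments that undergo a rule: /a/ → [aː] (rule 3); /o/ → [oː] (rule 3); /e/ → [eː] (rule 3).
All other segments surface unchanged.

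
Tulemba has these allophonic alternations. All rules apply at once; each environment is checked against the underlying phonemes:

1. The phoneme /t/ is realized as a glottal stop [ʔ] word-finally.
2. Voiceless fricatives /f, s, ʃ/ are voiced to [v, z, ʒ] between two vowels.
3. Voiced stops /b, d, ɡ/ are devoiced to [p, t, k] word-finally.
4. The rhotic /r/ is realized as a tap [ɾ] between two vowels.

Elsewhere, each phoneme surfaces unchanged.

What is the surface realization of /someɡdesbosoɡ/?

/s/ — word-initial; rule 2 does not apply here → [s].
/o/ — not in any rule's target class → [o].
/m/ (between /o/ and /e/) is unaffected → [m].
/e/ stays [e].
/ɡ/ — between /e/ and /d/; rule 3 does not apply here → [ɡ].
/d/ (between /ɡ/ and /e/) fails the environment for rule 3, so it stays [d].
/e/ (between /d/ and /s/) is unaffected → [e].
/s/ (between /e/ and /b/) fails the environment for rule 2, so it stays [s].
/b/ — between /s/ and /o/; rule 3 does not apply here → [b].
/o/ stays [o].
/s/ meets the environment for rule 2 (between two vowels) → [z].
/o/ (between /s/ and /ɡ/) is unaffected → [o].
Rule 3 applies to /ɡ/ (word-final: word-finally) → [k].

[someɡdesbozok]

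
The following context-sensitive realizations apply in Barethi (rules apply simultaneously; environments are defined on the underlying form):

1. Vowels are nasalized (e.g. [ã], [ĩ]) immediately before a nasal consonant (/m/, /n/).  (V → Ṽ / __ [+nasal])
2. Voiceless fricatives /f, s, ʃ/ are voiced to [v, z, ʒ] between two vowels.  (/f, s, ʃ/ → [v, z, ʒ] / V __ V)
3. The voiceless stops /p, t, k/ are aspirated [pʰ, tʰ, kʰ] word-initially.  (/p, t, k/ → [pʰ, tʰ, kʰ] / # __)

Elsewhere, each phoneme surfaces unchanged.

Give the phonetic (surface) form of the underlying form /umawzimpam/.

[ũmawzĩmpãm]

/u/ — word-initial, before a nasal consonant — surfaces as [ũ] (rule 1).
/m/ stays [m].
/a/ — between /m/ and /w/; rule 1 does not apply here → [a].
/w/ stays [w].
/z/ stays [z].
Rule 1 applies to /i/ (between /z/ and /m/: before a nasal consonant) → [ĩ].
/m/ (between /i/ and /p/) is unaffected → [m].
/p/ — between /m/ and /a/; rule 3 does not apply here → [p].
Rule 1 applies to /a/ (between /p/ and /m/: before a nasal consonant) → [ã].
/m/ (word-final): no rule targets it → [m].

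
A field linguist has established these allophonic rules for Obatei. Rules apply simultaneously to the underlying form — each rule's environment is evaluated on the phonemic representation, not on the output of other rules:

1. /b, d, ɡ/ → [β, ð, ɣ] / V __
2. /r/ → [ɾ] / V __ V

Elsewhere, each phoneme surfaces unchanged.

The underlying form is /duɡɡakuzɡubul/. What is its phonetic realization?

[duɣɡakuzɡuβul]

/d/ — word-initial; rule 1 does not apply here → [d].
Rule 1 applies to /ɡ/ (between /u/ and /ɡ/: immediately after a vowel) → [ɣ].
/ɡ/ — between /ɡ/ and /a/; rule 1 does not apply here → [ɡ].
/ɡ/ — between /z/ and /u/; rule 1 does not apply here → [ɡ].
/b/ meets the environment for rule 1 (immediately after a vowel) → [β].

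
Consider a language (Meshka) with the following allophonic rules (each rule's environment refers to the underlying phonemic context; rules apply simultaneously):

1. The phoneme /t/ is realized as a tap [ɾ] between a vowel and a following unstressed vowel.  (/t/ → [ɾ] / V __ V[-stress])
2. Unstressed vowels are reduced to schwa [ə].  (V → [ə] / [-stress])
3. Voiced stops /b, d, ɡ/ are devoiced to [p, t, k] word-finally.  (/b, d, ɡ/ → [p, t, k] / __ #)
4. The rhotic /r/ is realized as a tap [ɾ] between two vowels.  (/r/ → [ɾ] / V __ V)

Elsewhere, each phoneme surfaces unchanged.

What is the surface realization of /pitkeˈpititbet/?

/p/ — not in any rule's target class → [p].
/i/ — between /p/ and /t/, in an unstressed syllable — surfaces as [ə] (rule 2).
/t/ (between /i/ and /k/): rule 1 targets it, but not between a vowel and a following unstressed vowel → unchanged [t].
/k/ stays [k].
/e/ (between /k/ and /p/): in an unstressed syllable, so rule 2 applies → [ə].
/p/ (between /e/ and /i/): no rule targets it → [p].
/i/ (between /p/ and /t/) fails the environment for rule 2, so it stays [i].
Rule 1 applies to /t/ (between /i/ and /i/: between a vowel and a following unstressed vowel) → [ɾ].
Rule 2 applies to /i/ (between /t/ and /t/: in an unstressed syllable) → [ə].
/t/ — between /i/ and /b/; rule 1 does not apply here → [t].
/b/ (between /t/ and /e/) fails the environment for rule 3, so it stays [b].
/e/ meets the environment for rule 2 (in an unstressed syllable) → [ə].
/t/ (word-final): rule 1 targets it, but not between a vowel and a following unstressed vowel → unchanged [t].

[pətkəˈpiɾətbət]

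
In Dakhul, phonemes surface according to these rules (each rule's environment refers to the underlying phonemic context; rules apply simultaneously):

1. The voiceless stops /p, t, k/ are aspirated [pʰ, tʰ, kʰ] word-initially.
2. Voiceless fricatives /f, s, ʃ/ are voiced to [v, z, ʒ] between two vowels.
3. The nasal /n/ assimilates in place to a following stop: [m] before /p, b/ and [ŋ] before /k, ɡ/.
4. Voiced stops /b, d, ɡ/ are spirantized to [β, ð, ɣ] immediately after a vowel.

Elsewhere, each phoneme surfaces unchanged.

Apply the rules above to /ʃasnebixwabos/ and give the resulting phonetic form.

/ʃ/ — word-initial; rule 2 does not apply here → [ʃ].
/s/ (between /a/ and /n/) is in the target of rule 2 but the environment (between two vowels) is not met → [s].
/n/ (between /s/ and /e/) is in the target of rule 3 but the environment (before a labial or velar stop) is not met → [n].
/b/ meets the environment for rule 4 (immediately after a vowel) → [β].
/b/ — between /a/ and /o/, immediately after a vowel — surfaces as [β] (rule 4).
/s/ — word-final; rule 2 does not apply here → [s].

[ʃasneβixwaβos]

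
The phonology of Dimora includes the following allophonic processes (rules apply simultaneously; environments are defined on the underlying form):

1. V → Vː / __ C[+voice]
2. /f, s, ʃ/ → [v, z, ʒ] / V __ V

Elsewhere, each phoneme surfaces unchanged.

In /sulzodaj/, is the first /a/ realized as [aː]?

Yes

/a/ (between /d/ and /j/): before a voiced consonant, so rule 1 applies → [aː].
The actual realization is [aː], which matches [aː].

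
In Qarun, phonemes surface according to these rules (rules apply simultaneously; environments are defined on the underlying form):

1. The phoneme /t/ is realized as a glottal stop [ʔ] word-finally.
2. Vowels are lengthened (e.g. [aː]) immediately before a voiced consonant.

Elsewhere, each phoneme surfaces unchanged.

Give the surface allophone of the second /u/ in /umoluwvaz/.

/u/ (between /l/ and /w/) occurs before a voiced consonant → [uː] by rule 2.

[uː]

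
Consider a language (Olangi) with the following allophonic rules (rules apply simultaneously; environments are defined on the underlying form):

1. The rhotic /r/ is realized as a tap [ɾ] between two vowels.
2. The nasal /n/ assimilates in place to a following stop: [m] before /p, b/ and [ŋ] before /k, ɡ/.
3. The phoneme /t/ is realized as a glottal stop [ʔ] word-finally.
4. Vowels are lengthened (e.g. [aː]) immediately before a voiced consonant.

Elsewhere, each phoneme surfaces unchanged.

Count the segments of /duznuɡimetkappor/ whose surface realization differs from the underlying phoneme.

Segments that undergo a rule: /u/ → [uː] (rule 4); /u/ → [uː] (rule 4); /i/ → [iː] (rule 4); /o/ → [oː] (rule 4).
All other segments surface unchanged.

4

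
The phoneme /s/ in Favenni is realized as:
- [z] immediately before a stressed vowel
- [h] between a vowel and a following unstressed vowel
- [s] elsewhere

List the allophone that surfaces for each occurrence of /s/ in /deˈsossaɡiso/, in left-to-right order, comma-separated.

[z], [s], [s], [h]

Occurrence 1 (position 3): immediately before a stressed vowel → [z].
Occurrence 2 (position 5): no conditioning environment matches → elsewhere allophone [s].
Occurrence 3 (position 6): no conditioning environment matches → elsewhere allophone [s].
Occurrence 4 (position 10): between a vowel and a following unstressed vowel → [h].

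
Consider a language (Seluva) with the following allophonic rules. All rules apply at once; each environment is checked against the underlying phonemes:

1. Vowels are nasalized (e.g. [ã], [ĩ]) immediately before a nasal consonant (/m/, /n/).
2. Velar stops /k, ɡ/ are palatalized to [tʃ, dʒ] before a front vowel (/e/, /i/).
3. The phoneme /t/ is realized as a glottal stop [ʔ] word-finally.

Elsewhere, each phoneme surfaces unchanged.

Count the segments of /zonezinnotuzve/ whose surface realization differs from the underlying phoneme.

2

Segments that undergo a rule: /o/ → [õ] (rule 1); /i/ → [ĩ] (rule 1).
All other segments surface unchanged.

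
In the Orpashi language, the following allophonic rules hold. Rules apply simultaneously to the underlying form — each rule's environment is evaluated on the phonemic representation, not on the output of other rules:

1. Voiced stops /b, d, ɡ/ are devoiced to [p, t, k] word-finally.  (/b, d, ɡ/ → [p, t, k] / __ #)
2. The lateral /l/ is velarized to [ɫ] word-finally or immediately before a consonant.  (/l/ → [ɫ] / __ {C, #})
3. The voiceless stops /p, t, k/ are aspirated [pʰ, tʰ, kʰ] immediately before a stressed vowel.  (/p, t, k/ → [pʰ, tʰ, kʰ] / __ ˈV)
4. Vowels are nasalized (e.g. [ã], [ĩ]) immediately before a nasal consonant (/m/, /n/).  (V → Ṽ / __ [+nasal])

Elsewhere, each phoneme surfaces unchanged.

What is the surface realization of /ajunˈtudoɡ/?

/a/ (word-initial) is in the target of rule 4 but the environment (before a nasal consonant) is not met → [a].
/j/ (between /a/ and /u/): no rule targets it → [j].
/u/ — between /j/ and /n/, before a nasal consonant — surfaces as [ũ] (rule 4).
/n/ stays [n].
/t/ (between /n/ and /u/): immediately before a stressed vowel, so rule 3 applies → [tʰ].
/u/ (between /t/ and /d/): rule 4 targets it, but not before a nasal consonant → unchanged [u].
/d/ — between /u/ and /o/; rule 1 does not apply here → [d].
/o/ (between /d/ and /ɡ/) is in the target of rule 4 but the environment (before a nasal consonant) is not met → [o].
Rule 1 applies to /ɡ/ (word-final: word-finally) → [k].

[ajũnˈtʰudok]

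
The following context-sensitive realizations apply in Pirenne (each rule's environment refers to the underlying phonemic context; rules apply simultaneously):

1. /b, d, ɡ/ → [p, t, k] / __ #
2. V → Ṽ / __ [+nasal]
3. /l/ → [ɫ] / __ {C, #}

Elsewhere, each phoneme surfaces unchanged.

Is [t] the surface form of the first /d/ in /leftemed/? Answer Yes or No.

/d/ meets the environment for rule 1 (word-finally) → [t].
The actual realization is [t], which matches [t].

Yes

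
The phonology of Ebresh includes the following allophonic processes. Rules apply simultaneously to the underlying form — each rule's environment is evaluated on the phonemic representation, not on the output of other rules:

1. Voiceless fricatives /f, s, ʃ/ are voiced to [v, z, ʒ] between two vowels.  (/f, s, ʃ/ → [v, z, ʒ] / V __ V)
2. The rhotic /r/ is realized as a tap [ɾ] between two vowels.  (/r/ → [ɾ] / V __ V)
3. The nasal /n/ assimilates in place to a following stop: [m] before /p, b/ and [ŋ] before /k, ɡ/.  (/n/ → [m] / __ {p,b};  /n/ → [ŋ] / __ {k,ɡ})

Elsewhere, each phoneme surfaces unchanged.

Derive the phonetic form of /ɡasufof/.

/s/ (between /a/ and /u/): between two vowels, so rule 1 applies → [z].
Rule 1 applies to /f/ (between /u/ and /o/: between two vowels) → [v].
/f/ (word-final): rule 1 targets it, but not between two vowels → unchanged [f].

[ɡazuvof]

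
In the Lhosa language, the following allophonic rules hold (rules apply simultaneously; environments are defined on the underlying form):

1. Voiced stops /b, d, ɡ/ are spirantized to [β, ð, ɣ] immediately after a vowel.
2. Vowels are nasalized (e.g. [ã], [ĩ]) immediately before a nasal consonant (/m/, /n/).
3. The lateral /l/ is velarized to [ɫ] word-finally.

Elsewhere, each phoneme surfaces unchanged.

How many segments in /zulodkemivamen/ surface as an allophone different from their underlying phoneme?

Segments that undergo a rule: /d/ → [ð] (rule 1); /e/ → [ẽ] (rule 2); /a/ → [ã] (rule 2); /e/ → [ẽ] (rule 2).
All other segments surface unchanged.

4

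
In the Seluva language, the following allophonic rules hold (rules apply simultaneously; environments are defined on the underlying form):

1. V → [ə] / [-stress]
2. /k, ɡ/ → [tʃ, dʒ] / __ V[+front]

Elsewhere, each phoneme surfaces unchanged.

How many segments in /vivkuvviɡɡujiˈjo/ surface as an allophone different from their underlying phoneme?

Segments that undergo a rule: /i/ → [ə] (rule 1); /u/ → [ə] (rule 1); /i/ → [ə] (rule 1); /u/ → [ə] (rule 1); /i/ → [ə] (rule 1).
All other segments surface unchanged.

5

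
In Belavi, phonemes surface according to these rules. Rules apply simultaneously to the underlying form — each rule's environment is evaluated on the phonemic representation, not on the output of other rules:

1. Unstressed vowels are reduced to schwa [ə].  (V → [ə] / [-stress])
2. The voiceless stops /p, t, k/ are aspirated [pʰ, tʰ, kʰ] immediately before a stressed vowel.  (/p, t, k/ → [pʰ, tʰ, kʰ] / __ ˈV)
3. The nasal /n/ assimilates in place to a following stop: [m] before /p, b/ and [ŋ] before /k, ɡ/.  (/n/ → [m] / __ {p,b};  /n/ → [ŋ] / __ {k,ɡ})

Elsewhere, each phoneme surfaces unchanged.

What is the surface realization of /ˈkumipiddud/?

/k/ (word-initial) occurs immediately before a stressed vowel → [kʰ] by rule 2.
/u/ — between /k/ and /m/; rule 1 does not apply here → [u].
/m/ — not in any rule's target class → [m].
/i/ meets the environment for rule 1 (in an unstressed syllable) → [ə].
/p/ — between /i/ and /i/; rule 2 does not apply here → [p].
/i/ (between /p/ and /d/) occurs in an unstressed syllable → [ə] by rule 1.
/d/ — not in any rule's target class → [d].
/d/ (between /d/ and /u/) is unaffected → [d].
/u/ (between /d/ and /d/) occurs in an unstressed syllable → [ə] by rule 1.
/d/ stays [d].

[ˈkʰuməpəddəd]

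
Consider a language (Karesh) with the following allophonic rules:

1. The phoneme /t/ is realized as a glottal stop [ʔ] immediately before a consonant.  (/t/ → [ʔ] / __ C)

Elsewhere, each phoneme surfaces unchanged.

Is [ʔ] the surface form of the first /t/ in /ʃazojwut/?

/t/ (word-final): rule 1 targets it, but not immediately before a consonant → unchanged [t].
The actual realization is [t], not [ʔ].

No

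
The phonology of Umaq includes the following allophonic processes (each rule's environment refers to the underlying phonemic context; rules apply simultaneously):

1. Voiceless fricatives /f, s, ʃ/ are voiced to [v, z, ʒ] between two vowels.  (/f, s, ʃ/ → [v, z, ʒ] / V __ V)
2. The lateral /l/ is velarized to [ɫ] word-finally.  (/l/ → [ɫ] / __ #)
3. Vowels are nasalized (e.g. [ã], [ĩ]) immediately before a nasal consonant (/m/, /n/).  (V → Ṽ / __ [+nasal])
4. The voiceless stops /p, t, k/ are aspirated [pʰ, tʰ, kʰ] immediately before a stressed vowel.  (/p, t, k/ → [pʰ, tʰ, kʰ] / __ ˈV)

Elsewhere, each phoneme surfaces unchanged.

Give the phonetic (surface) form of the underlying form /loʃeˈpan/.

/l/ (word-initial): rule 2 targets it, but not word-finally → unchanged [l].
/o/ — between /l/ and /ʃ/; rule 3 does not apply here → [o].
/ʃ/ meets the environment for rule 1 (between two vowels) → [ʒ].
/e/ (between /ʃ/ and /p/) fails the environment for rule 3, so it stays [e].
/p/ (between /e/ and /a/): immediately before a stressed vowel, so rule 4 applies → [pʰ].
/a/ — between /p/ and /n/, before a nasal consonant — surfaces as [ã] (rule 3).
/n/ stays [n].

[loʒeˈpʰãn]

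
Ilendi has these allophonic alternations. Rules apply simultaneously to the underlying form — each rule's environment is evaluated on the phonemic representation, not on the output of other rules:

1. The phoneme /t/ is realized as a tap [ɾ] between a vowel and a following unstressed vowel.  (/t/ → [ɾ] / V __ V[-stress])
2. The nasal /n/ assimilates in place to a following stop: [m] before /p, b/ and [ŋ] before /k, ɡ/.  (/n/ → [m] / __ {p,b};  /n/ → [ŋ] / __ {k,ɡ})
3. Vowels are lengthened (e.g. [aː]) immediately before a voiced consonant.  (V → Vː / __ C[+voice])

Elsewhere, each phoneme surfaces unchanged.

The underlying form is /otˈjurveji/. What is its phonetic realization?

/o/ (word-initial) fails the environment for rule 3, so it stays [o].
/t/ (between /o/ and /j/) fails the environment for rule 1, so it stays [t].
/u/ (between /j/ and /r/) occurs before a voiced consonant → [uː] by rule 3.
/e/ meets the environment for rule 3 (before a voiced consonant) → [eː].
/i/ — word-final; rule 3 does not apply here → [i].

[otˈjuːrveːji]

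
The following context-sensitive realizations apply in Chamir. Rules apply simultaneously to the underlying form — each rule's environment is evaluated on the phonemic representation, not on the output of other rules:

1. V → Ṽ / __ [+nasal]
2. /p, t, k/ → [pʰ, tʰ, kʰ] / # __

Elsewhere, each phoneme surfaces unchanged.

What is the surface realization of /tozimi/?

/t/ meets the environment for rule 2 (word-initially) → [tʰ].
/o/ — between /t/ and /z/; rule 1 does not apply here → [o].
/z/ — not in any rule's target class → [z].
/i/ (between /z/ and /m/): before a nasal consonant, so rule 1 applies → [ĩ].
/m/ (between /i/ and /i/): no rule targets it → [m].
/i/ (word-final) fails the environment for rule 1, so it stays [i].

[tʰozĩmi]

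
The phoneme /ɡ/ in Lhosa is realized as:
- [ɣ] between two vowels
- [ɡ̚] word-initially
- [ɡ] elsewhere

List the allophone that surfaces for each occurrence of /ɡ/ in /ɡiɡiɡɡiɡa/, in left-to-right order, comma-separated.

[ɡ̚], [ɣ], [ɡ], [ɡ], [ɣ]

Occurrence 1 (position 1): word-initially → [ɡ̚].
Occurrence 2 (position 3): between two vowels → [ɣ].
Occurrence 3 (position 5): no conditioning environment matches → elsewhere allophone [ɡ].
Occurrence 4 (position 6): no conditioning environment matches → elsewhere allophone [ɡ].
Occurrence 5 (position 8): between two vowels → [ɣ].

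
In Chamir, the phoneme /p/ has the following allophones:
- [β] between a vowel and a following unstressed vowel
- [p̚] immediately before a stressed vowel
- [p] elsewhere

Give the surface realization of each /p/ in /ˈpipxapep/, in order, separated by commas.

Occurrence 1 (position 1): immediately before a stressed vowel → [p̚].
Occurrence 2 (position 3): no conditioning environment matches → elsewhere allophone [p].
Occurrence 3 (position 6): between a vowel and a following unstressed vowel → [β].
Occurrence 4 (position 8): no conditioning environment matches → elsewhere allophone [p].

[p̚], [p], [β], [p]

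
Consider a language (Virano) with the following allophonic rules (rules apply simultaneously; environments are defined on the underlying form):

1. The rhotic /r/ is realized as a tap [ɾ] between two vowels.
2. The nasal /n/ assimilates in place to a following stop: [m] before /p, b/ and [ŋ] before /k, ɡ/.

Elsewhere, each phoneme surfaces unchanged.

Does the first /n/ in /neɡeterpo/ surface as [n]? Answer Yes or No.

/n/ — word-initial; rule 2 does not apply here → [n].
The actual realization is [n], which matches [n].

Yes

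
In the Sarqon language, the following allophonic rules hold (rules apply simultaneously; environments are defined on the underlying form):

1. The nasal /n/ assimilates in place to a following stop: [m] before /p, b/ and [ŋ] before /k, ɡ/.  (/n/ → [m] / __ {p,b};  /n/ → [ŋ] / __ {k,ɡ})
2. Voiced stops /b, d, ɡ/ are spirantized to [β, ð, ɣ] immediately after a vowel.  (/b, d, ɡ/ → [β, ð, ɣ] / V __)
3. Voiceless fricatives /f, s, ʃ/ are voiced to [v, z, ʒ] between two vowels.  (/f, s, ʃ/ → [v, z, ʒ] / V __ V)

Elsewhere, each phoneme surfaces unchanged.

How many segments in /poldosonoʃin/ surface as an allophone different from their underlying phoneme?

2

Segments that undergo a rule: /s/ → [z] (rule 3); /ʃ/ → [ʒ] (rule 3).
All other segments surface unchanged.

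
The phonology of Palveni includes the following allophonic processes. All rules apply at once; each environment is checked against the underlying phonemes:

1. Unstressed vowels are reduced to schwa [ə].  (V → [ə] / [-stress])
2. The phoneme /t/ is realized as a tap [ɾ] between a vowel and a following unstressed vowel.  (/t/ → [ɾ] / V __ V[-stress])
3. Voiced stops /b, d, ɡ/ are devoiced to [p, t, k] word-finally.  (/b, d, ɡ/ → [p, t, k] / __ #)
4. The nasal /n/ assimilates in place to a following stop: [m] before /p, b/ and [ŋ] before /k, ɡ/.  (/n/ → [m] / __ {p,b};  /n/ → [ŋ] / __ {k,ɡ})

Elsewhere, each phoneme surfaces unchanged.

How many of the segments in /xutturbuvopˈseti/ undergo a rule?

Segments that undergo a rule: /u/ → [ə] (rule 1); /u/ → [ə] (rule 1); /u/ → [ə] (rule 1); /o/ → [ə] (rule 1); /t/ → [ɾ] (rule 2); /i/ → [ə] (rule 1).
All other segments surface unchanged.

6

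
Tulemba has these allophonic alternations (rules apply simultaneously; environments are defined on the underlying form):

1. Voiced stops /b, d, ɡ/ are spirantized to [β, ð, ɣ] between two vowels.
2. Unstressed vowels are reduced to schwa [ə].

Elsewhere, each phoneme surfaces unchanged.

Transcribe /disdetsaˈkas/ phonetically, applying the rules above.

[dəsdətsəˈkas]

/d/ — word-initial; rule 1 does not apply here → [d].
/i/ (between /d/ and /s/): in an unstressed syllable, so rule 2 applies → [ə].
/s/ stays [s].
/d/ (between /s/ and /e/): rule 1 targets it, but not between two vowels → unchanged [d].
/e/ meets the environment for rule 2 (in an unstressed syllable) → [ə].
/t/ stays [t].
/s/ — not in any rule's target class → [s].
/a/ — between /s/ and /k/, in an unstressed syllable — surfaces as [ə] (rule 2).
/k/ — not in any rule's target class → [k].
/a/ — between /k/ and /s/; rule 2 does not apply here → [a].
/s/ (word-final) is unaffected → [s].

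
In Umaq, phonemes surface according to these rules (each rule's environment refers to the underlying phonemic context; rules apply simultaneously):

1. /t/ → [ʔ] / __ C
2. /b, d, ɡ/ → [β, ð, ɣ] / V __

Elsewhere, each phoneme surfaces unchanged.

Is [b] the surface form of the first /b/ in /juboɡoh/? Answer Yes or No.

No

Rule 2 applies to /b/ (between /u/ and /o/: immediately after a vowel) → [β].
The actual realization is [β], not [b].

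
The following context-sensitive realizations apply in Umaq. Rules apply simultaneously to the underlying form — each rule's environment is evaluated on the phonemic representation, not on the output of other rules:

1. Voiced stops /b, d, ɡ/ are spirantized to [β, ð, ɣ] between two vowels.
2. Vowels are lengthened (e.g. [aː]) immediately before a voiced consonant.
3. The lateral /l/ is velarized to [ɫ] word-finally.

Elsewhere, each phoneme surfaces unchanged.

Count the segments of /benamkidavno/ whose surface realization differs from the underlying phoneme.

Segments that undergo a rule: /e/ → [eː] (rule 2); /a/ → [aː] (rule 2); /i/ → [iː] (rule 2); /d/ → [ð] (rule 1); /a/ → [aː] (rule 2).
All other segments surface unchanged.

5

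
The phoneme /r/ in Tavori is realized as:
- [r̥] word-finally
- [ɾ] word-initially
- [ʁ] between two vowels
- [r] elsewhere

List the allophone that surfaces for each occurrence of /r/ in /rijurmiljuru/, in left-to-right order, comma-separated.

Occurrence 1 (position 1): word-initially → [ɾ].
Occurrence 2 (position 5): no conditioning environment matches → elsewhere allophone [r].
Occurrence 3 (position 11): between two vowels → [ʁ].

[ɾ], [r], [ʁ]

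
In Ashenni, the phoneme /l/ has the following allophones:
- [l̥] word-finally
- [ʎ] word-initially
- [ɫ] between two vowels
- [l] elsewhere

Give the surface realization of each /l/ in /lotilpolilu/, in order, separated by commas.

[ʎ], [l], [ɫ], [ɫ]

Occurrence 1 (position 1): word-initially → [ʎ].
Occurrence 2 (position 5): no conditioning environment matches → elsewhere allophone [l].
Occurrence 3 (position 8): between two vowels → [ɫ].
Occurrence 4 (position 10): between two vowels → [ɫ].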